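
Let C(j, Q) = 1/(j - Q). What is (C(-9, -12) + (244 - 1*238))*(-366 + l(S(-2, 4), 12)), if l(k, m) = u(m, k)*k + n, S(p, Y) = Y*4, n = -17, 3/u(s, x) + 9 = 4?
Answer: -37297/15 ≈ -2486.5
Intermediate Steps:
u(s, x) = -3/5 (u(s, x) = 3/(-9 + 4) = 3/(-5) = 3*(-1/5) = -3/5)
S(p, Y) = 4*Y
l(k, m) = -17 - 3*k/5 (l(k, m) = -3*k/5 - 17 = -17 - 3*k/5)
(C(-9, -12) + (244 - 1*238))*(-366 + l(S(-2, 4), 12)) = (1/(-9 - 1*(-12)) + (244 - 1*238))*(-366 + (-17 - 12*4/5)) = (1/(-9 + 12) + (244 - 238))*(-366 + (-17 - 3/5*16)) = (1/3 + 6)*(-366 + (-17 - 48/5)) = (1/3 + 6)*(-366 - 133/5) = (19/3)*(-1963/5) = -37297/15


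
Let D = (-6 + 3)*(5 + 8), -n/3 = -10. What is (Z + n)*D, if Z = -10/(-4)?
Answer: -2535/2 ≈ -1267.5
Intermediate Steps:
n = 30 (n = -3*(-10) = 30)
D = -39 (D = -3*13 = -39)
Z = 5/2 (Z = -10*(-¼) = 5/2 ≈ 2.5000)
(Z + n)*D = (5/2 + 30)*(-39) = (65/2)*(-39) = -2535/2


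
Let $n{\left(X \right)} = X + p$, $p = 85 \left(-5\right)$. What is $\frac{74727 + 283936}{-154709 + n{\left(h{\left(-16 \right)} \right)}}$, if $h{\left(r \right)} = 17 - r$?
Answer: $- \frac{8341}{3607} \approx -2.3124$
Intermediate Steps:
$p = -425$
$n{\left(X \right)} = -425 + X$ ($n{\left(X \right)} = X - 425 = -425 + X$)
$\frac{74727 + 283936}{-154709 + n{\left(h{\left(-16 \right)} \right)}} = \frac{74727 + 283936}{-154709 + \left(-425 + \left(17 - -16\right)\right)} = \frac{358663}{-154709 + \left(-425 + \left(17 + 16\right)\right)} = \frac{358663}{-154709 + \left(-425 + 33\right)} = \frac{358663}{-154709 - 392} = \frac{358663}{-155101} = 358663 \left(- \frac{1}{155101}\right) = - \frac{8341}{3607}$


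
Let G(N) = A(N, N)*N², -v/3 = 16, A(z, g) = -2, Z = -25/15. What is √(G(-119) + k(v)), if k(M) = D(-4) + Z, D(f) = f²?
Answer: I*√254769/3 ≈ 168.25*I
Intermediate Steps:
Z = -5/3 (Z = -25*1/15 = -5/3 ≈ -1.6667)
v = -48 (v = -3*16 = -48)
G(N) = -2*N²
k(M) = 43/3 (k(M) = (-4)² - 5/3 = 16 - 5/3 = 43/3)
√(G(-119) + k(v)) = √(-2*(-119)² + 43/3) = √(-2*14161 + 43/3) = √(-28322 + 43/3) = √(-84923/3) = I*√254769/3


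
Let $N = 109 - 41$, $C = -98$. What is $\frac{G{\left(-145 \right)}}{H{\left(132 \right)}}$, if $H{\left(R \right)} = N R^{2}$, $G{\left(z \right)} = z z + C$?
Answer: $\frac{1231}{69696} \approx 0.017662$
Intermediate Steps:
$G{\left(z \right)} = -98 + z^{2}$ ($G{\left(z \right)} = z z - 98 = z^{2} - 98 = -98 + z^{2}$)
$N = 68$ ($N = 109 - 41 = 68$)
$H{\left(R \right)} = 68 R^{2}$
$\frac{G{\left(-145 \right)}}{H{\left(132 \right)}} = \frac{-98 + \left(-145\right)^{2}}{68 \cdot 132^{2}} = \frac{-98 + 21025}{68 \cdot 17424} = \frac{20927}{1184832} = 20927 \cdot \frac{1}{1184832} = \frac{1231}{69696}$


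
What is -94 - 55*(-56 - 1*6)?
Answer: 3316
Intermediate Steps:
-94 - 55*(-56 - 1*6) = -94 - 55*(-56 - 6) = -94 - 55*(-62) = -94 + 3410 = 3316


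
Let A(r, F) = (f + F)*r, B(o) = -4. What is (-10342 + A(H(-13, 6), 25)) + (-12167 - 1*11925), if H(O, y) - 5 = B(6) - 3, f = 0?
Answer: -34484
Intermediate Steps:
H(O, y) = -2 (H(O, y) = 5 + (-4 - 3) = 5 - 7 = -2)
A(r, F) = F*r (A(r, F) = (0 + F)*r = F*r)
(-10342 + A(H(-13, 6), 25)) + (-12167 - 1*11925) = (-10342 + 25*(-2)) + (-12167 - 1*11925) = (-10342 - 50) + (-12167 - 11925) = -10392 - 24092 = -34484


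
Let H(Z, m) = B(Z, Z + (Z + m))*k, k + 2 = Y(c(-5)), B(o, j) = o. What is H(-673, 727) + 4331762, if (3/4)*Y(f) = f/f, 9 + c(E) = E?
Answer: 12996632/3 ≈ 4.3322e+6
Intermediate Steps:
c(E) = -9 + E
Y(f) = 4/3 (Y(f) = 4*(f/f)/3 = (4/3)*1 = 4/3)
k = -⅔ (k = -2 + 4/3 = -⅔ ≈ -0.66667)
H(Z, m) = -2*Z/3 (H(Z, m) = Z*(-⅔) = -2*Z/3)
H(-673, 727) + 4331762 = -⅔*(-673) + 4331762 = 1346/3 + 4331762 = 12996632/3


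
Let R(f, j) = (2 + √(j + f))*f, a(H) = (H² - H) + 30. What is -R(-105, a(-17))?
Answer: 210 + 105*√231 ≈ 1805.9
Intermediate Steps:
a(H) = 30 + H² - H
R(f, j) = f*(2 + √(f + j)) (R(f, j) = (2 + √(f + j))*f = f*(2 + √(f + j)))
-R(-105, a(-17)) = -(-105)*(2 + √(-105 + (30 + (-17)² - 1*(-17)))) = -(-105)*(2 + √(-105 + (30 + 289 + 17))) = -(-105)*(2 + √(-105 + 336)) = -(-105)*(2 + √231) = -(-210 - 105*√231) = 210 + 105*√231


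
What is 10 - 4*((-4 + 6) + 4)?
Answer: -14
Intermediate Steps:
10 - 4*((-4 + 6) + 4) = 10 - 4*(2 + 4) = 10 - 4*6 = 10 - 24 = -14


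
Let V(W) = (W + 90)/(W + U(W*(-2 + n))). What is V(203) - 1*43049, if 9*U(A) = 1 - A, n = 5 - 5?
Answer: -96168829/2234 ≈ -43048.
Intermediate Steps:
n = 0
U(A) = 1/9 - A/9 (U(A) = (1 - A)/9 = 1/9 - A/9)
V(W) = (90 + W)/(1/9 + 11*W/9) (V(W) = (W + 90)/(W + (1/9 - W*(-2 + 0)/9)) = (90 + W)/(W + (1/9 - W*(-2)/9)) = (90 + W)/(W + (1/9 - (-2)*W/9)) = (90 + W)/(W + (1/9 + 2*W/9)) = (90 + W)/(1/9 + 11*W/9))
V(203) - 1*43049 = 9*(90 + 203)/(1 + 11*203) - 1*43049 = 9*293/(1 + 2233) - 43049 = 9*293/2234 - 43049 = 9*(1/2234)*293 - 43049 = 2637/2234 - 43049 = -96168829/2234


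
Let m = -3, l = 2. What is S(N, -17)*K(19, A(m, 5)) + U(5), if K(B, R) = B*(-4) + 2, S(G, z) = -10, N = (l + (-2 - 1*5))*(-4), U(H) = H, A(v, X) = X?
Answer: 745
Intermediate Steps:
N = 20 (N = (2 + (-2 - 1*5))*(-4) = (2 + (-2 - 5))*(-4) = (2 - 7)*(-4) = -5*(-4) = 20)
K(B, R) = 2 - 4*B (K(B, R) = -4*B + 2 = 2 - 4*B)
S(N, -17)*K(19, A(m, 5)) + U(5) = -10*(2 - 4*19) + 5 = -10*(2 - 76) + 5 = -10*(-74) + 5 = 740 + 5 = 745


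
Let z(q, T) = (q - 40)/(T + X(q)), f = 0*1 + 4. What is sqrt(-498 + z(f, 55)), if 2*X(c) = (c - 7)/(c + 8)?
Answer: I*sqrt(96101490)/439 ≈ 22.331*I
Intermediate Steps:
X(c) = (-7 + c)/(2*(8 + c)) (X(c) = ((c - 7)/(c + 8))/2 = ((-7 + c)/(8 + c))/2 = (-7 + c)/(2*(8 + c)))
f = 4 (f = 0 + 4 = 4)
z(q, T) = (-40 + q)/(T + (-7 + q)/(2*(8 + q))) (z(q, T) = (q - 40)/(T + (-7 + q)/(2*(8 + q))) = (-40 + q)/(T + (-7 + q)/(2*(8 + q))))
sqrt(-498 + z(f, 55)) = sqrt(-498 + 2*(-40 + 4)*(8 + 4)/(-7 + 4 + 2*55*(8 + 4))) = sqrt(-498 + 2*(-36)*12/(-7 + 4 + 2*55*12)) = sqrt(-498 + 2*(-36)*12/(-7 + 4 + 1320)) = sqrt(-498 + 2*(-36)*12/1317) = sqrt(-498 + 2*(1/1317)*(-36)*12) = sqrt(-498 - 288/439) = sqrt(-218910/439) = I*sqrt(96101490)/439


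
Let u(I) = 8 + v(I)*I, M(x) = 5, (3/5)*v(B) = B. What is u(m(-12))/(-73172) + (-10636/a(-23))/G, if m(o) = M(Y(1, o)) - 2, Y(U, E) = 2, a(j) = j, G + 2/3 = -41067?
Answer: -2399946563/207345228068 ≈ -0.011575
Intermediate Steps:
G = -123203/3 (G = -2/3 - 41067 = -123203/3 ≈ -41068.)
v(B) = 5*B/3
m(o) = 3 (m(o) = 5 - 2 = 3)
u(I) = 8 + 5*I**2/3 (u(I) = 8 + (5*I/3)*I = 8 + 5*I**2/3)
u(m(-12))/(-73172) + (-10636/a(-23))/G = (8 + (5/3)*3**2)/(-73172) + (-10636/(-23))/(-123203/3) = (8 + (5/3)*9)*(-1/73172) - 10636*(-1/23)*(-3/123203) = (8 + 15)*(-1/73172) + (10636/23)*(-3/123203) = 23*(-1/73172) - 31908/2833669 = -23/73172 - 31908/2833669 = -2399946563/207345228068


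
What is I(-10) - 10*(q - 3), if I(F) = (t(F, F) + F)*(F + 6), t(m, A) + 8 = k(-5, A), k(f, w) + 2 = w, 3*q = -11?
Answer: 560/3 ≈ 186.67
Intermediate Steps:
q = -11/3 (q = (⅓)*(-11) = -11/3 ≈ -3.6667)
k(f, w) = -2 + w
t(m, A) = -10 + A (t(m, A) = -8 + (-2 + A) = -10 + A)
I(F) = (-10 + 2*F)*(6 + F) (I(F) = ((-10 + F) + F)*(F + 6) = (-10 + 2*F)*(6 + F))
I(-10) - 10*(q - 3) = (-60 + 2*(-10) + 2*(-10)²) - 10*(-11/3 - 3) = (-60 - 20 + 2*100) - 10*(-20)/3 = (-60 - 20 + 200) - 1*(-200/3) = 120 + 200/3 = 560/3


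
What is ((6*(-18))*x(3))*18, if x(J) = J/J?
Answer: -1944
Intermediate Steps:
x(J) = 1
((6*(-18))*x(3))*18 = ((6*(-18))*1)*18 = -108*1*18 = -108*18 = -1944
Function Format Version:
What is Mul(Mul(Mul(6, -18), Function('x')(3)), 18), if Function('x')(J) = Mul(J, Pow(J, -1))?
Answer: -1944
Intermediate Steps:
Function('x')(J) = 1
Mul(Mul(Mul(6, -18), Function('x')(3)), 18) = Mul(Mul(Mul(6, -18), 1), 18) = Mul(Mul(-108, 1), 18) = Mul(-108, 18) = -1944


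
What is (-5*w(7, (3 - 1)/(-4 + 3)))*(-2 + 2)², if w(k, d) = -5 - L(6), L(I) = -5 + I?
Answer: 0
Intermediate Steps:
w(k, d) = -6 (w(k, d) = -5 - (-5 + 6) = -5 - 1*1 = -5 - 1 = -6)
(-5*w(7, (3 - 1)/(-4 + 3)))*(-2 + 2)² = (-5*(-6))*(-2 + 2)² = 30*0² = 30*0 = 0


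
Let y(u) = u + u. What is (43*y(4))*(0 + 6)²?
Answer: 12384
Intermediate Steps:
y(u) = 2*u
(43*y(4))*(0 + 6)² = (43*(2*4))*(0 + 6)² = (43*8)*6² = 344*36 = 12384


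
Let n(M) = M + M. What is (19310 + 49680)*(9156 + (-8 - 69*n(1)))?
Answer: 621599900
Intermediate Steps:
n(M) = 2*M
(19310 + 49680)*(9156 + (-8 - 69*n(1))) = (19310 + 49680)*(9156 + (-8 - 138)) = 68990*(9156 + (-8 - 69*2)) = 68990*(9156 + (-8 - 138)) = 68990*(9156 - 146) = 68990*9010 = 621599900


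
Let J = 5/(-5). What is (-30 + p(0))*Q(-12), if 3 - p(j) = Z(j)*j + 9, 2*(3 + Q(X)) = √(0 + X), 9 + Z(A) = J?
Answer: 108 - 36*I*√3 ≈ 108.0 - 62.354*I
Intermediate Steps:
J = -1 (J = 5*(-⅕) = -1)
Z(A) = -10 (Z(A) = -9 - 1 = -10)
Q(X) = -3 + √X/2 (Q(X) = -3 + √(0 + X)/2 = -3 + √X/2)
p(j) = -6 + 10*j (p(j) = 3 - (-10*j + 9) = 3 - (9 - 10*j) = 3 + (-9 + 10*j) = -6 + 10*j)
(-30 + p(0))*Q(-12) = (-30 + (-6 + 10*0))*(-3 + √(-12)/2) = (-30 + (-6 + 0))*(-3 + (2*I*√3)/2) = (-30 - 6)*(-3 + I*√3) = -36*(-3 + I*√3) = 108 - 36*I*√3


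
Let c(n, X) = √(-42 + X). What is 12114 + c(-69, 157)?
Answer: 12114 + √115 ≈ 12125.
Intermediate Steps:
12114 + c(-69, 157) = 12114 + √(-42 + 157) = 12114 + √115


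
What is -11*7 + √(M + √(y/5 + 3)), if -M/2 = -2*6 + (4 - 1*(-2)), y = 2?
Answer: -77 + √(300 + 5*√85)/5 ≈ -73.279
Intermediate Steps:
M = 12 (M = -2*(-2*6 + (4 - 1*(-2))) = -2*(-12 + (4 + 2)) = -2*(-12 + 6) = -2*(-6) = 12)
-11*7 + √(M + √(y/5 + 3)) = -11*7 + √(12 + √(2/5 + 3)) = -77 + √(12 + √(2*(⅕) + 3)) = -77 + √(12 + √(⅖ + 3)) = -77 + √(12 + √(17/5)) = -77 + √(12 + √85/5)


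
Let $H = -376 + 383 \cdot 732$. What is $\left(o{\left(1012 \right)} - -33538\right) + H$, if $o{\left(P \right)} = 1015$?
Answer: $314533$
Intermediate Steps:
$H = 279980$ ($H = -376 + 280356 = 279980$)
$\left(o{\left(1012 \right)} - -33538\right) + H = \left(1015 - -33538\right) + 279980 = \left(1015 + 33538\right) + 279980 = 34553 + 279980 = 314533$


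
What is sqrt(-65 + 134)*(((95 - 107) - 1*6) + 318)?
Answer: 300*sqrt(69) ≈ 2492.0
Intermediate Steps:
sqrt(-65 + 134)*(((95 - 107) - 1*6) + 318) = sqrt(69)*((-12 - 6) + 318) = sqrt(69)*(-18 + 318) = sqrt(69)*300 = 300*sqrt(69)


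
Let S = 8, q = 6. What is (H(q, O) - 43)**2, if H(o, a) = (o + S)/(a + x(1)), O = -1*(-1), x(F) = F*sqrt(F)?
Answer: 1296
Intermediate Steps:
x(F) = F**(3/2)
O = 1
H(o, a) = (8 + o)/(1 + a) (H(o, a) = (o + 8)/(a + 1**(3/2)) = (8 + o)/(a + 1) = (8 + o)/(1 + a))
(H(q, O) - 43)**2 = ((8 + 6)/(1 + 1) - 43)**2 = (14/2 - 43)**2 = ((1/2)*14 - 43)**2 = (7 - 43)**2 = (-36)**2 = 1296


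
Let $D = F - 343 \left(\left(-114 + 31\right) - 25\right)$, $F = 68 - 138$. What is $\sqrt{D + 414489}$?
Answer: $\sqrt{451463} \approx 671.91$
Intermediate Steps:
$F = -70$ ($F = 68 - 138 = -70$)
$D = 36974$ ($D = -70 - 343 \left(\left(-114 + 31\right) - 25\right) = -70 - 343 \left(-83 - 25\right) = -70 - -37044 = -70 + 37044 = 36974$)
$\sqrt{D + 414489} = \sqrt{36974 + 414489} = \sqrt{451463}$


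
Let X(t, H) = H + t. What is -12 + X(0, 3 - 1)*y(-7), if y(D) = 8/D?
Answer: -100/7 ≈ -14.286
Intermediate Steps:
-12 + X(0, 3 - 1)*y(-7) = -12 + ((3 - 1) + 0)*(8/(-7)) = -12 + (2 + 0)*(8*(-1/7)) = -12 + 2*(-8/7) = -12 - 16/7 = -100/7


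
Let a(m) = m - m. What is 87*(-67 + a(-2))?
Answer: -5829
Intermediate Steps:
a(m) = 0
87*(-67 + a(-2)) = 87*(-67 + 0) = 87*(-67) = -5829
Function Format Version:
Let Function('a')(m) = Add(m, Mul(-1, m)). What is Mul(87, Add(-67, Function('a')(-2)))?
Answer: -5829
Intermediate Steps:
Function('a')(m) = 0
Mul(87, Add(-67, Function('a')(-2))) = Mul(87, Add(-67, 0)) = Mul(87, -67) = -5829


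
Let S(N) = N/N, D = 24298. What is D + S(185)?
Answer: 24299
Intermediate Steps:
S(N) = 1
D + S(185) = 24298 + 1 = 24299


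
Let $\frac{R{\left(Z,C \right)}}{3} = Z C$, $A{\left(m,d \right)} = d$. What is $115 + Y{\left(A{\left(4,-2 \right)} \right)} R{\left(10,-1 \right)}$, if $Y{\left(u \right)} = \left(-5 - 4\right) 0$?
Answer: $115$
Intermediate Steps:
$R{\left(Z,C \right)} = 3 C Z$ ($R{\left(Z,C \right)} = 3 Z C = 3 C Z$)
$Y{\left(u \right)} = 0$ ($Y{\left(u \right)} = \left(-9\right) 0 = 0$)
$115 + Y{\left(A{\left(4,-2 \right)} \right)} R{\left(10,-1 \right)} = 115 + 0 \cdot 3 \left(-1\right) 10 = 115 + 0 \left(-30\right) = 115 + 0 = 115$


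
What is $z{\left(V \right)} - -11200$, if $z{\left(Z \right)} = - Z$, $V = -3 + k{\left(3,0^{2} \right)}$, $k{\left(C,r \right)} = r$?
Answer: $11203$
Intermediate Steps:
$V = -3$ ($V = -3 + 0^{2} = -3 + 0 = -3$)
$z{\left(V \right)} - -11200 = \left(-1\right) \left(-3\right) - -11200 = 3 + 11200 = 11203$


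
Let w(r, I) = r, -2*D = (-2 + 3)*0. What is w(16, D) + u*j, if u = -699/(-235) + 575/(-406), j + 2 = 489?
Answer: 73928363/95410 ≈ 774.85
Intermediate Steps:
j = 487 (j = -2 + 489 = 487)
D = 0 (D = -(-2 + 3)*0/2 = -0/2 = -½*0 = 0)
u = 148669/95410 (u = -699*(-1/235) + 575*(-1/406) = 699/235 - 575/406 = 148669/95410 ≈ 1.5582)
w(16, D) + u*j = 16 + (148669/95410)*487 = 16 + 72401803/95410 = 73928363/95410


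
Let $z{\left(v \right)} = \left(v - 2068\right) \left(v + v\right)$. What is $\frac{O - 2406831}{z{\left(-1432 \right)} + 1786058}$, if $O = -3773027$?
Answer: $- \frac{3089929}{5905029} \approx -0.52327$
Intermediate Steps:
$z{\left(v \right)} = 2 v \left(-2068 + v\right)$ ($z{\left(v \right)} = \left(-2068 + v\right) 2 v = 2 v \left(-2068 + v\right)$)
$\frac{O - 2406831}{z{\left(-1432 \right)} + 1786058} = \frac{-3773027 - 2406831}{2 \left(-1432\right) \left(-2068 - 1432\right) + 1786058} = - \frac{6179858}{2 \left(-1432\right) \left(-3500\right) + 1786058} = - \frac{6179858}{10024000 + 1786058} = - \frac{6179858}{11810058} = \left(-6179858\right) \frac{1}{11810058} = - \frac{3089929}{5905029}$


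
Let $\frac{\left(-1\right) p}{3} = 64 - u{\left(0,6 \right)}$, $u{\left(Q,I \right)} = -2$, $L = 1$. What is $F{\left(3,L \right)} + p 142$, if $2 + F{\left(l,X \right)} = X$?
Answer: $-28117$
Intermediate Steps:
$F{\left(l,X \right)} = -2 + X$
$p = -198$ ($p = - 3 \left(64 - -2\right) = - 3 \left(64 + 2\right) = \left(-3\right) 66 = -198$)
$F{\left(3,L \right)} + p 142 = \left(-2 + 1\right) - 28116 = -1 - 28116 = -28117$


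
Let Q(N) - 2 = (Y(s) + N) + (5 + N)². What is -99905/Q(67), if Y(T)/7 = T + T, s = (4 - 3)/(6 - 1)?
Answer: -499525/26279 ≈ -19.009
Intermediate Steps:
s = ⅕ (s = 1/5 = 1*(⅕) = ⅕ ≈ 0.20000)
Y(T) = 14*T (Y(T) = 7*(T + T) = 7*(2*T) = 14*T)
Q(N) = 24/5 + N + (5 + N)² (Q(N) = 2 + ((14*(⅕) + N) + (5 + N)²) = 2 + ((14/5 + N) + (5 + N)²) = 2 + (14/5 + N + (5 + N)²) = 24/5 + N + (5 + N)²)
-99905/Q(67) = -99905/(149/5 + 67² + 11*67) = -99905/(149/5 + 4489 + 737) = -99905/26279/5 = -99905*5/26279 = -499525/26279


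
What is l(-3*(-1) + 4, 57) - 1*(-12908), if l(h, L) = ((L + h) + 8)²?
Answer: 18092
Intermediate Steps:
l(h, L) = (8 + L + h)²
l(-3*(-1) + 4, 57) - 1*(-12908) = (8 + 57 + (-3*(-1) + 4))² - 1*(-12908) = (8 + 57 + (3 + 4))² + 12908 = (8 + 57 + 7)² + 12908 = 72² + 12908 = 5184 + 12908 = 18092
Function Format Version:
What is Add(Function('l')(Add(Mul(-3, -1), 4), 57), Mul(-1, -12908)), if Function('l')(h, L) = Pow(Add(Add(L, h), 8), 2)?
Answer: 18092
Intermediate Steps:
Function('l')(h, L) = Pow(Add(8, L, h), 2)
Add(Function('l')(Add(Mul(-3, -1), 4), 57), Mul(-1, -12908)) = Add(Pow(Add(8, 57, Add(Mul(-3, -1), 4)), 2), Mul(-1, -12908)) = Add(Pow(Add(8, 57, Add(3, 4)), 2), 12908) = Add(Pow(Add(8, 57, 7), 2), 12908) = Add(Pow(72, 2), 12908) = Add(5184, 12908) = 18092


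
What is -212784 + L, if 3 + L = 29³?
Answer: -188398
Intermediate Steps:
L = 24386 (L = -3 + 29³ = -3 + 24389 = 24386)
-212784 + L = -212784 + 24386 = -188398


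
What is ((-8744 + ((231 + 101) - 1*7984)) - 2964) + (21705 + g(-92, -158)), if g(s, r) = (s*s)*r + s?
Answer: -1335059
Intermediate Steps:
g(s, r) = s + r*s² (g(s, r) = s²*r + s = r*s² + s = s + r*s²)
((-8744 + ((231 + 101) - 1*7984)) - 2964) + (21705 + g(-92, -158)) = ((-8744 + ((231 + 101) - 1*7984)) - 2964) + (21705 - 92*(1 - 158*(-92))) = ((-8744 + (332 - 7984)) - 2964) + (21705 - 92*(1 + 14536)) = ((-8744 - 7652) - 2964) + (21705 - 92*14537) = (-16396 - 2964) + (21705 - 1337404) = -19360 - 1315699 = -1335059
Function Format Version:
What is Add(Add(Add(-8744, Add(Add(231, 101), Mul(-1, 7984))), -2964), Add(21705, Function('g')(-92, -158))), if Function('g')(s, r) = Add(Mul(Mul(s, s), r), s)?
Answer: -1335059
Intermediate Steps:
Function('g')(s, r) = Add(s, Mul(r, Pow(s, 2))) (Function('g')(s, r) = Add(Mul(Pow(s, 2), r), s) = Add(Mul(r, Pow(s, 2)), s) = Add(s, Mul(r, Pow(s, 2))))
Add(Add(Add(-8744, Add(Add(231, 101), Mul(-1, 7984))), -2964), Add(21705, Function('g')(-92, -158))) = Add(Add(Add(-8744, Add(Add(231, 101), Mul(-1, 7984))), -2964), Add(21705, Mul(-92, Add(1, Mul(-158, -92))))) = Add(Add(Add(-8744, Add(332, -7984)), -2964), Add(21705, Mul(-92, Add(1, 14536)))) = Add(Add(Add(-8744, -7652), -2964), Add(21705, Mul(-92, 14537))) = Add(Add(-16396, -2964), Add(21705, -1337404)) = Add(-19360, -1315699) = -1335059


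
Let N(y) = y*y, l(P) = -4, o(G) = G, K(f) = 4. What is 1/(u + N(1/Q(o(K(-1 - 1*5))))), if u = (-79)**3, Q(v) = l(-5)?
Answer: -16/7888623 ≈ -2.0282e-6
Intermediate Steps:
Q(v) = -4
u = -493039
N(y) = y**2
1/(u + N(1/Q(o(K(-1 - 1*5))))) = 1/(-493039 + (1/(-4))**2) = 1/(-493039 + (-1/4)**2) = 1/(-493039 + 1/16) = 1/(-7888623/16) = -16/7888623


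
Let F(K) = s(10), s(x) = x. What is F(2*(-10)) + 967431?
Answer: 967441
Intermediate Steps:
F(K) = 10
F(2*(-10)) + 967431 = 10 + 967431 = 967441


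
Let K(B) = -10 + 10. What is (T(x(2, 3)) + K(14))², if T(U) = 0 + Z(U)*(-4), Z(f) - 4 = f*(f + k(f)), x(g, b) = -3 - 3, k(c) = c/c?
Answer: 18496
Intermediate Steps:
k(c) = 1
x(g, b) = -6
Z(f) = 4 + f*(1 + f) (Z(f) = 4 + f*(f + 1) = 4 + f*(1 + f))
T(U) = -16 - 4*U - 4*U² (T(U) = 0 + (4 + U + U²)*(-4) = 0 + (-16 - 4*U - 4*U²) = -16 - 4*U - 4*U²)
K(B) = 0
(T(x(2, 3)) + K(14))² = ((-16 - 4*(-6) - 4*(-6)²) + 0)² = ((-16 + 24 - 4*36) + 0)² = ((-16 + 24 - 144) + 0)² = (-136 + 0)² = (-136)² = 18496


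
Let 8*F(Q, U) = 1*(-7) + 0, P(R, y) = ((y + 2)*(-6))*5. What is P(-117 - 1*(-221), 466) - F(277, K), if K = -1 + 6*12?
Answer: -112313/8 ≈ -14039.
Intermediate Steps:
K = 71 (K = -1 + 72 = 71)
P(R, y) = -60 - 30*y (P(R, y) = ((2 + y)*(-6))*5 = (-12 - 6*y)*5 = -60 - 30*y)
F(Q, U) = -7/8 (F(Q, U) = (1*(-7) + 0)/8 = (-7 + 0)/8 = (⅛)*(-7) = -7/8)
P(-117 - 1*(-221), 466) - F(277, K) = (-60 - 30*466) - 1*(-7/8) = (-60 - 13980) + 7/8 = -14040 + 7/8 = -112313/8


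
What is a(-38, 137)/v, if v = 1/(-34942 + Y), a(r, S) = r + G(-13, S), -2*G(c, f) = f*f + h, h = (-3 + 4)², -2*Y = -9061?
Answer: 573135129/2 ≈ 2.8657e+8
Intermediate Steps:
Y = 9061/2 (Y = -½*(-9061) = 9061/2 ≈ 4530.5)
h = 1 (h = 1² = 1)
G(c, f) = -½ - f²/2 (G(c, f) = -(f*f + 1)/2 = -(f² + 1)/2 = -(1 + f²)/2 = -½ - f²/2)
a(r, S) = -½ + r - S²/2 (a(r, S) = r + (-½ - S²/2) = -½ + r - S²/2)
v = -2/60823 (v = 1/(-34942 + 9061/2) = 1/(-60823/2) = -2/60823 ≈ -3.2882e-5)
a(-38, 137)/v = (-½ - 38 - ½*137²)/(-2/60823) = (-½ - 38 - ½*18769)*(-60823/2) = (-½ - 38 - 18769/2)*(-60823/2) = -9423*(-60823/2) = 573135129/2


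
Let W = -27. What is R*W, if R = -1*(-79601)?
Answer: -2149227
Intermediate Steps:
R = 79601
R*W = 79601*(-27) = -2149227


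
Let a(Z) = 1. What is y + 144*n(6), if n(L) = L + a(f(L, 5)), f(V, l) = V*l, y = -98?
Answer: 910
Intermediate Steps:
n(L) = 1 + L (n(L) = L + 1 = 1 + L)
y + 144*n(6) = -98 + 144*(1 + 6) = -98 + 144*7 = -98 + 1008 = 910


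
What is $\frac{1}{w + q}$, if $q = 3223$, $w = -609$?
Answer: $\frac{1}{2614} \approx 0.00038256$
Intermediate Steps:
$\frac{1}{w + q} = \frac{1}{-609 + 3223} = \frac{1}{2614}$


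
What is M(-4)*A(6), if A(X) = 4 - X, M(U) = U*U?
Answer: -32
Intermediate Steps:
M(U) = U**2
M(-4)*A(6) = (-4)**2*(4 - 1*6) = 16*(4 - 6) = 16*(-2) = -32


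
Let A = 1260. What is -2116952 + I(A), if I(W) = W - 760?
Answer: -2116452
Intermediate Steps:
I(W) = -760 + W
-2116952 + I(A) = -2116952 + (-760 + 1260) = -2116952 + 500 = -2116452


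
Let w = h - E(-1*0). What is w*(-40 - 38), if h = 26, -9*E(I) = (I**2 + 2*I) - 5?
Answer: -5954/3 ≈ -1984.7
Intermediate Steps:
E(I) = 5/9 - 2*I/9 - I**2/9 (E(I) = -((I**2 + 2*I) - 5)/9 = -(-5 + I**2 + 2*I)/9 = 5/9 - 2*I/9 - I**2/9)
w = 229/9 (w = 26 - (5/9 - (-2)*0/9 - (-1*0)**2/9) = 26 - (5/9 - 2/9*0 - 1/9*0**2) = 26 - (5/9 + 0 - 1/9*0) = 26 - (5/9 + 0 + 0) = 26 - 1*5/9 = 26 - 5/9 = 229/9 ≈ 25.444)
w*(-40 - 38) = 229*(-40 - 38)/9 = (229/9)*(-78) = -5954/3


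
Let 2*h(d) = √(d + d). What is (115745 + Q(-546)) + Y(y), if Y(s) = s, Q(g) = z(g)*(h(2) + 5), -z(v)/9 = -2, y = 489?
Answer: 116342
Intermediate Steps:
z(v) = 18 (z(v) = -9*(-2) = 18)
h(d) = √2*√d/2 (h(d) = √(d + d)/2 = √(2*d)/2 = (√2*√d)/2 = √2*√d/2)
Q(g) = 108 (Q(g) = 18*(√2*√2/2 + 5) = 18*(1 + 5) = 18*6 = 108)
(115745 + Q(-546)) + Y(y) = (115745 + 108) + 489 = 115853 + 489 = 116342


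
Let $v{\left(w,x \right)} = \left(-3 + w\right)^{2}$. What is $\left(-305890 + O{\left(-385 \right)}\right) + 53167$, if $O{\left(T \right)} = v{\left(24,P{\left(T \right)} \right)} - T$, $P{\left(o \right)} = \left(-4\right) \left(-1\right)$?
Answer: $-251897$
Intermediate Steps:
$P{\left(o \right)} = 4$
$O{\left(T \right)} = 441 - T$ ($O{\left(T \right)} = \left(-3 + 24\right)^{2} - T = 21^{2} - T = 441 - T$)
$\left(-305890 + O{\left(-385 \right)}\right) + 53167 = \left(-305890 + \left(441 - -385\right)\right) + 53167 = \left(-305890 + \left(441 + 385\right)\right) + 53167 = \left(-305890 + 826\right) + 53167 = -305064 + 53167 = -251897$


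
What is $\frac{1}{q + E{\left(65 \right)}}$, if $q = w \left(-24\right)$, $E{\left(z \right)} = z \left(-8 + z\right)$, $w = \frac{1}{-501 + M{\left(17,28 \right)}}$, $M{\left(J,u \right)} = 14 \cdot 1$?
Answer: $\frac{487}{1804359} \approx 0.0002699$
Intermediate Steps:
$M{\left(J,u \right)} = 14$
$w = - \frac{1}{487}$ ($w = \frac{1}{-501 + 14} = \frac{1}{-487} = - \frac{1}{487} \approx -0.0020534$)
$q = \frac{24}{487}$ ($q = \left(- \frac{1}{487}\right) \left(-24\right) = \frac{24}{487} \approx 0.049281$)
$\frac{1}{q + E{\left(65 \right)}} = \frac{1}{\frac{24}{487} + 65 \left(-8 + 65\right)} = \frac{1}{\frac{24}{487} + 65 \cdot 57} = \frac{1}{\frac{24}{487} + 3705} = \frac{1}{\frac{1804359}{487}} = \frac{487}{1804359}$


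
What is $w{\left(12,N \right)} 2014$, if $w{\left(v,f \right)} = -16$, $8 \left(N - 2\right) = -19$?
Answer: $-32224$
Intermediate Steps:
$N = - \frac{3}{8}$ ($N = 2 + \frac{1}{8} \left(-19\right) = 2 - \frac{19}{8} = - \frac{3}{8} \approx -0.375$)
$w{\left(12,N \right)} 2014 = \left(-16\right) 2014 = -32224$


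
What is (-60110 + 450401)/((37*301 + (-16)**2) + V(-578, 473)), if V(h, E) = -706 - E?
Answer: 390291/10214 ≈ 38.211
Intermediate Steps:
(-60110 + 450401)/((37*301 + (-16)**2) + V(-578, 473)) = (-60110 + 450401)/((37*301 + (-16)**2) + (-706 - 1*473)) = 390291/((11137 + 256) + (-706 - 473)) = 390291/(11393 - 1179) = 390291/10214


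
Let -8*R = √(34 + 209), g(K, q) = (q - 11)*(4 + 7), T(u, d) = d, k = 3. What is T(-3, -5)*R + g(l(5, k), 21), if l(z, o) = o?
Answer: 110 + 45*√3/8 ≈ 119.74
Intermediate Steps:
g(K, q) = -121 + 11*q (g(K, q) = (-11 + q)*11 = -121 + 11*q)
R = -9*√3/8 (R = -√(34 + 209)/8 = -9*√3/8 ≈ -1.9486)
T(-3, -5)*R + g(l(5, k), 21) = -(-45)*√3/8 + (-121 + 11*21) = 45*√3/8 + (-121 + 231) = 45*√3/8 + 110 = 110 + 45*√3/8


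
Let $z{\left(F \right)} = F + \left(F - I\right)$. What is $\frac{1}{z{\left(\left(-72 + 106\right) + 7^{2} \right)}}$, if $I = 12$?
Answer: $\frac{1}{154} \approx 0.0064935$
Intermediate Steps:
$z{\left(F \right)} = -12 + 2 F$ ($z{\left(F \right)} = F + \left(F - 12\right) = F + \left(-12 + F\right) = -12 + 2 F$)
$\frac{1}{z{\left(\left(-72 + 106\right) + 7^{2} \right)}} = \frac{1}{-12 + 2 \left(\left(-72 + 106\right) + 7^{2}\right)} = \frac{1}{-12 + 2 \left(34 + 49\right)} = \frac{1}{-12 + 2 \cdot 83} = \frac{1}{-12 + 166} = \frac{1}{154}$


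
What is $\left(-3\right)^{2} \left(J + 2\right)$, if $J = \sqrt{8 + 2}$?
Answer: $18 + 9 \sqrt{10} \approx 46.461$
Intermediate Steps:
$J = \sqrt{10} \approx 3.1623$
$\left(-3\right)^{2} \left(J + 2\right) = \left(-3\right)^{2} \left(\sqrt{10} + 2\right) = 9 \left(2 + \sqrt{10}\right) = 18 + 9 \sqrt{10}$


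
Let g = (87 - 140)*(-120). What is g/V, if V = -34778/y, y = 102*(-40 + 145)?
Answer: -34057800/17389 ≈ -1958.6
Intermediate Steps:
y = 10710 (y = 102*105 = 10710)
g = 6360 (g = -53*(-120) = 6360)
V = -17389/5355 (V = -34778/10710 = -34778*1/10710 = -17389/5355 ≈ -3.2472)
g/V = 6360/(-17389/5355) = 6360*(-5355/17389) = -34057800/17389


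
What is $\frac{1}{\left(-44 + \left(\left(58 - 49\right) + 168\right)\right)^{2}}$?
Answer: $\frac{1}{17689} \approx 5.6532 \cdot 10^{-5}$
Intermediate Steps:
$\frac{1}{\left(-44 + \left(\left(58 - 49\right) + 168\right)\right)^{2}} = \frac{1}{\left(-44 + \left(9 + 168\right)\right)^{2}} = \frac{1}{\left(-44 + 177\right)^{2}} = \frac{1}{133^{2}} = \frac{1}{17689}$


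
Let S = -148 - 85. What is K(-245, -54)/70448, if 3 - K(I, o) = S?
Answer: 59/17612 ≈ 0.0033500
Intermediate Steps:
S = -233
K(I, o) = 236 (K(I, o) = 3 - 1*(-233) = 3 + 233 = 236)
K(-245, -54)/70448 = 236/70448 = 236*(1/70448) = 59/17612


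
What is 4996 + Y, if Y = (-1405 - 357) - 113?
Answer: 3121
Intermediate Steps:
Y = -1875 (Y = -1762 - 113 = -1875)
4996 + Y = 4996 - 1875 = 3121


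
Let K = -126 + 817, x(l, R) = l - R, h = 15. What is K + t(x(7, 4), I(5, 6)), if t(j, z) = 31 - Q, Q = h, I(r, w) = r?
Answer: 707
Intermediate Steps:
Q = 15
t(j, z) = 16 (t(j, z) = 31 - 1*15 = 31 - 15 = 16)
K = 691
K + t(x(7, 4), I(5, 6)) = 691 + 16 = 707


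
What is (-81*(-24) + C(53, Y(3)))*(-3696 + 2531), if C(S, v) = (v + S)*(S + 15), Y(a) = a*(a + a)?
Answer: -7889380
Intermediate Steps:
Y(a) = 2*a² (Y(a) = a*(2*a) = 2*a²)
C(S, v) = (15 + S)*(S + v) (C(S, v) = (S + v)*(15 + S) = (15 + S)*(S + v))
(-81*(-24) + C(53, Y(3)))*(-3696 + 2531) = (-81*(-24) + (53² + 15*53 + 15*(2*3²) + 53*(2*3²)))*(-3696 + 2531) = (1944 + (2809 + 795 + 15*(2*9) + 53*(2*9)))*(-1165) = (1944 + (2809 + 795 + 15*18 + 53*18))*(-1165) = (1944 + (2809 + 795 + 270 + 954))*(-1165) = (1944 + 4828)*(-1165) = 6772*(-1165) = -7889380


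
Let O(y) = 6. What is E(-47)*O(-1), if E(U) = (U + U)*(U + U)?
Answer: 53016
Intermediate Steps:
E(U) = 4*U**2 (E(U) = (2*U)*(2*U) = 4*U**2)
E(-47)*O(-1) = (4*(-47)**2)*6 = (4*2209)*6 = 8836*6 = 53016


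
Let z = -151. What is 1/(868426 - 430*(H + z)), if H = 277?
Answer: 1/814246 ≈ 1.2281e-6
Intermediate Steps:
1/(868426 - 430*(H + z)) = 1/(868426 - 430*(277 - 151)) = 1/(868426 - 430*126) = 1/(868426 - 54180) = 1/814246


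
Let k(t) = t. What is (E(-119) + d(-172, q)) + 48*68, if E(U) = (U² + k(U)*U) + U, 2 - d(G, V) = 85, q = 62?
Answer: 31384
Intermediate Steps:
d(G, V) = -83 (d(G, V) = 2 - 1*85 = 2 - 85 = -83)
E(U) = U + 2*U² (E(U) = (U² + U*U) + U = (U² + U²) + U = 2*U² + U = U + 2*U²)
(E(-119) + d(-172, q)) + 48*68 = (-119*(1 + 2*(-119)) - 83) + 48*68 = (-119*(1 - 238) - 83) + 3264 = (-119*(-237) - 83) + 3264 = (28203 - 83) + 3264 = 28120 + 3264 = 31384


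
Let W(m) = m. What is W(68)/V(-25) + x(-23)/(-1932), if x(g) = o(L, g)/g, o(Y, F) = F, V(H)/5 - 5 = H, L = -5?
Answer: -32869/48300 ≈ -0.68052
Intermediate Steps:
V(H) = 25 + 5*H
x(g) = 1 (x(g) = g/g = 1)
W(68)/V(-25) + x(-23)/(-1932) = 68/(25 + 5*(-25)) + 1/(-1932) = 68/(25 - 125) + 1*(-1/1932) = 68/(-100) - 1/1932 = 68*(-1/100) - 1/1932 = -17/25 - 1/1932 = -32869/48300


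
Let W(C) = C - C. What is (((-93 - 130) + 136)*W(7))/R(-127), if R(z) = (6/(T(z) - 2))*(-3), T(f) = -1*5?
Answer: 0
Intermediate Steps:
W(C) = 0
T(f) = -5
R(z) = 18/7 (R(z) = (6/(-5 - 2))*(-3) = (6/(-7))*(-3) = (6*(-⅐))*(-3) = -6/7*(-3) = 18/7)
(((-93 - 130) + 136)*W(7))/R(-127) = (((-93 - 130) + 136)*0)/(18/7) = ((-223 + 136)*0)*(7/18) = -87*0*(7/18) = 0*(7/18) = 0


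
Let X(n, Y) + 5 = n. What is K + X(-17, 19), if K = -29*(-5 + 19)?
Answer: -428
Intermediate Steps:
X(n, Y) = -5 + n
K = -406 (K = -29*14 = -406)
K + X(-17, 19) = -406 + (-5 - 17) = -406 - 22 = -428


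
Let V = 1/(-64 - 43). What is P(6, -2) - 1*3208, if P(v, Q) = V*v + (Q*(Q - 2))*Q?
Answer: -344974/107 ≈ -3224.1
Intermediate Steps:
V = -1/107 (V = 1/(-107) = -1/107 ≈ -0.0093458)
P(v, Q) = -v/107 + Q²*(-2 + Q) (P(v, Q) = -v/107 + (Q*(Q - 2))*Q = -v/107 + (Q*(-2 + Q))*Q = -v/107 + Q²*(-2 + Q))
P(6, -2) - 1*3208 = ((-2)³ - 2*(-2)² - 1/107*6) - 1*3208 = (-8 - 2*4 - 6/107) - 3208 = (-8 - 8 - 6/107) - 3208 = -1718/107 - 3208 = -344974/107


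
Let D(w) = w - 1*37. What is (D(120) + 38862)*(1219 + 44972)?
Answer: 1798908495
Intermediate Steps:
D(w) = -37 + w (D(w) = w - 37 = -37 + w)
(D(120) + 38862)*(1219 + 44972) = ((-37 + 120) + 38862)*(1219 + 44972) = (83 + 38862)*46191 = 38945*46191 = 1798908495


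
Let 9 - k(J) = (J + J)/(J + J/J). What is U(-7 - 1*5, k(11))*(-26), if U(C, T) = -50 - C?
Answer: 988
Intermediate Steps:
k(J) = 9 - 2*J/(1 + J) (k(J) = 9 - (J + J)/(J + J/J) = 9 - 2*J/(J + 1) = 9 - 2*J/(1 + J))
U(-7 - 1*5, k(11))*(-26) = (-50 - (-7 - 1*5))*(-26) = (-50 - (-7 - 5))*(-26) = (-50 - 1*(-12))*(-26) = (-50 + 12)*(-26) = -38*(-26) = 988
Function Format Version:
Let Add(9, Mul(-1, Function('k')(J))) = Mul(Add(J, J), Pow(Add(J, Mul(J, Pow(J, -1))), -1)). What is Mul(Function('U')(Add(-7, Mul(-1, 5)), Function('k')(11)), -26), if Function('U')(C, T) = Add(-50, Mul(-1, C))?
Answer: 988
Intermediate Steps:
Function('k')(J) = Add(9, Mul(-2, J, Pow(Add(1, J), -1))) (Function('k')(J) = Add(9, Mul(-1, Mul(Add(J, J), Pow(Add(J, Mul(J, Pow(J, -1))), -1)))) = Add(9, Mul(-1, Mul(Mul(2, J), Pow(Add(J, 1), -1)))) = Add(9, Mul(-1, Mul(Mul(2, J), Pow(Add(1, J), -1)))) = Add(9, Mul(-1, Mul(2, J, Pow(Add(1, J), -1)))) = Add(9, Mul(-2, J, Pow(Add(1, J), -1))))
Mul(Function('U')(Add(-7, Mul(-1, 5)), Function('k')(11)), -26) = Mul(Add(-50, Mul(-1, Add(-7, Mul(-1, 5)))), -26) = Mul(Add(-50, Mul(-1, Add(-7, -5))), -26) = Mul(Add(-50, Mul(-1, -12)), -26) = Mul(Add(-50, 12), -26) = Mul(-38, -26) = 988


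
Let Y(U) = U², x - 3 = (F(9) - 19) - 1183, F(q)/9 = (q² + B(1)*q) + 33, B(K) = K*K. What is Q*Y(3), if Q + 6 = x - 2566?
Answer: -23976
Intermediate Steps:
B(K) = K²
F(q) = 297 + 9*q + 9*q² (F(q) = 9*((q² + 1²*q) + 33) = 9*((q² + 1*q) + 33) = 9*((q² + q) + 33) = 9*((q + q²) + 33) = 9*(33 + q + q²) = 297 + 9*q + 9*q²)
x = -92 (x = 3 + (((297 + 9*9 + 9*9²) - 19) - 1183) = 3 + (((297 + 81 + 9*81) - 19) - 1183) = 3 + (((297 + 81 + 729) - 19) - 1183) = 3 + ((1107 - 19) - 1183) = 3 + (1088 - 1183) = 3 - 95 = -92)
Q = -2664 (Q = -6 + (-92 - 2566) = -6 - 2658 = -2664)
Q*Y(3) = -2664*3² = -2664*9 = -23976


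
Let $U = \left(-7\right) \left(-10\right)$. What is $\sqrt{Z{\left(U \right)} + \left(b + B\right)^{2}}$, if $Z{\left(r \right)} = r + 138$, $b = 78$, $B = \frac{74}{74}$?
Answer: $\sqrt{6449} \approx 80.306$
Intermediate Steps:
$U = 70$
$B = 1$ ($B = 74 \cdot \frac{1}{74} = 1$)
$Z{\left(r \right)} = 138 + r$
$\sqrt{Z{\left(U \right)} + \left(b + B\right)^{2}} = \sqrt{\left(138 + 70\right) + \left(78 + 1\right)^{2}} = \sqrt{208 + 79^{2}} = \sqrt{208 + 6241} = \sqrt{6449}$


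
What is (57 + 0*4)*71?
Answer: 4047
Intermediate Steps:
(57 + 0*4)*71 = (57 + 0)*71 = 57*71 = 4047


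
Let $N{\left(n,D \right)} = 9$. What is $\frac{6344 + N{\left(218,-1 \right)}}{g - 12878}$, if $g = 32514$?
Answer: $\frac{6353}{19636} \approx 0.32354$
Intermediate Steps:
$\frac{6344 + N{\left(218,-1 \right)}}{g - 12878} = \frac{6344 + 9}{32514 - 12878} = \frac{6353}{19636}$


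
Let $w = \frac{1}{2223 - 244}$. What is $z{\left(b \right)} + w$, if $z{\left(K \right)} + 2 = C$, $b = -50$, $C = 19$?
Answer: $\frac{33644}{1979} \approx 17.0$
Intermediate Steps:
$w = \frac{1}{1979} \approx 0.00050531$
$z{\left(K \right)} = 17$ ($z{\left(K \right)} = -2 + 19 = 17$)
$z{\left(b \right)} + w = 17 + \frac{1}{1979} = \frac{33644}{1979}$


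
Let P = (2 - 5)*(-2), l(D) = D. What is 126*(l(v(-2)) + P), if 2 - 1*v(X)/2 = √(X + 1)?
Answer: 1260 - 252*I ≈ 1260.0 - 252.0*I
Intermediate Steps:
v(X) = 4 - 2*√(1 + X) (v(X) = 4 - 2*√(X + 1) = 4 - 2*√(1 + X))
P = 6 (P = -3*(-2) = 6)
126*(l(v(-2)) + P) = 126*((4 - 2*√(1 - 2)) + 6) = 126*((4 - 2*I) + 6) = 126*(10 - 2*I) = 1260 - 252*I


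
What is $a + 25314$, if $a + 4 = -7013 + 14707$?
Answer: $33004$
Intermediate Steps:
$a = 7690$ ($a = -4 + \left(-7013 + 14707\right) = -4 + 7694 = 7690$)
$a + 25314 = 7690 + 25314 = 33004$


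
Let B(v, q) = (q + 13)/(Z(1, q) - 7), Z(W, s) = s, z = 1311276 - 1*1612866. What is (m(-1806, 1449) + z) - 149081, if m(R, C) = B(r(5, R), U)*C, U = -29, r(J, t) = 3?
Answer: -450027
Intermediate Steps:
z = -301590 (z = 1311276 - 1612866 = -301590)
B(v, q) = (13 + q)/(-7 + q) (B(v, q) = (q + 13)/(q - 7) = (13 + q)/(-7 + q))
m(R, C) = 4*C/9 (m(R, C) = ((13 - 29)/(-7 - 29))*C = (-16/(-36))*C = (-1/36*(-16))*C = 4*C/9)
(m(-1806, 1449) + z) - 149081 = ((4/9)*1449 - 301590) - 149081 = (644 - 301590) - 149081 = -300946 - 149081 = -450027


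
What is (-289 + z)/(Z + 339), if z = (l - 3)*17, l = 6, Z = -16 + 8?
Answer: -238/331 ≈ -0.71903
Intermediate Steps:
Z = -8
z = 51 (z = (6 - 3)*17 = 3*17 = 51)
(-289 + z)/(Z + 339) = (-289 + 51)/(-8 + 339) = -238/331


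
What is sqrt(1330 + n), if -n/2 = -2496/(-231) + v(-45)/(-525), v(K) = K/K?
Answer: 2*sqrt(436357383)/1155 ≈ 36.172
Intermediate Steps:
v(K) = 1
n = -124778/5775 (n = -2*(-2496/(-231) + 1/(-525)) = -2*(-2496*(-1/231) + 1*(-1/525)) = -2*(832/77 - 1/525) = -2*62389/5775 = -124778/5775 ≈ -21.607)
sqrt(1330 + n) = sqrt(1330 - 124778/5775) = sqrt(7555972/5775) = 2*sqrt(436357383)/1155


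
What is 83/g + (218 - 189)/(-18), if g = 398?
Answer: -2512/1791 ≈ -1.4026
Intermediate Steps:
83/g + (218 - 189)/(-18) = 83/398 + (218 - 189)/(-18) = 83*(1/398) + 29*(-1/18) = 83/398 - 29/18 = -2512/1791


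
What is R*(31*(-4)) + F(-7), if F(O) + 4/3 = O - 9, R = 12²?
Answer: -53620/3 ≈ -17873.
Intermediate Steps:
R = 144
F(O) = -31/3 + O (F(O) = -4/3 + (O - 9) = -4/3 + (-9 + O) = -31/3 + O)
R*(31*(-4)) + F(-7) = 144*(31*(-4)) + (-31/3 - 7) = 144*(-124) - 52/3 = -17856 - 52/3 = -53620/3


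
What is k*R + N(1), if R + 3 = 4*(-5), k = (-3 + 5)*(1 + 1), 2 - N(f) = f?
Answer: -91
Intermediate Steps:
N(f) = 2 - f
k = 4 (k = 2*2 = 4)
R = -23 (R = -3 + 4*(-5) = -3 - 20 = -23)
k*R + N(1) = 4*(-23) + (2 - 1*1) = -92 + (2 - 1) = -92 + 1 = -91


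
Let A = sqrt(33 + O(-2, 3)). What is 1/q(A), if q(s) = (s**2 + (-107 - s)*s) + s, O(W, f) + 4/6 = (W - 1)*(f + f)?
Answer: -sqrt(129)/4558 ≈ -0.0024918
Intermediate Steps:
O(W, f) = -2/3 + 2*f*(-1 + W) (O(W, f) = -2/3 + (W - 1)*(f + f) = -2/3 + (-1 + W)*(2*f) = -2/3 + 2*f*(-1 + W))
A = sqrt(129)/3 (A = sqrt(33 + (-2/3 - 2*3 + 2*(-2)*3)) = sqrt(33 + (-2/3 - 6 - 12)) = sqrt(33 - 56/3) = sqrt(43/3) = sqrt(129)/3 ≈ 3.7859)
q(s) = s + s**2 + s*(-107 - s) (q(s) = (s**2 + s*(-107 - s)) + s = s + s**2 + s*(-107 - s))
1/q(A) = 1/(-106*sqrt(129)/3) = -sqrt(129)/4558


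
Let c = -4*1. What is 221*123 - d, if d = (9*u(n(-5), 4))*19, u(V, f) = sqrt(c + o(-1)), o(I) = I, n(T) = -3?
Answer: 27183 - 171*I*sqrt(5) ≈ 27183.0 - 382.37*I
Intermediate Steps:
c = -4
u(V, f) = I*sqrt(5) (u(V, f) = sqrt(-4 - 1) = sqrt(-5) = I*sqrt(5))
d = 171*I*sqrt(5) (d = (9*(I*sqrt(5)))*19 = (9*I*sqrt(5))*19 = 171*I*sqrt(5) ≈ 382.37*I)
221*123 - d = 221*123 - 171*I*sqrt(5) = 27183 - 171*I*sqrt(5)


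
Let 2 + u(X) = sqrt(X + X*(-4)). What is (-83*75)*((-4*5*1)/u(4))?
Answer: -31125/2 - 31125*I*sqrt(3)/2 ≈ -15563.0 - 26955.0*I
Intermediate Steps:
u(X) = -2 + sqrt(3)*sqrt(-X) (u(X) = -2 + sqrt(X + X*(-4)) = -2 + sqrt(X - 4*X) = -2 + sqrt(-3*X) = -2 + sqrt(3)*sqrt(-X))
(-83*75)*((-4*5*1)/u(4)) = (-83*75)*((-4*5*1)/(-2 + sqrt(3)*sqrt(-1*4))) = -6225*(-20*1)/(-2 + sqrt(3)*sqrt(-4)) = -(-124500)/(-2 + sqrt(3)*(2*I)) = -(-124500)/(-2 + 2*I*sqrt(3)) = 124500/(-2 + 2*I*sqrt(3))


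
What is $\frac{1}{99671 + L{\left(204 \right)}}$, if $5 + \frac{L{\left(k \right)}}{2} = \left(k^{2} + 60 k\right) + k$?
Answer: $\frac{1}{207781} \approx 4.8128 \cdot 10^{-6}$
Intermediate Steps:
$L{\left(k \right)} = -10 + 2 k^{2} + 122 k$ ($L{\left(k \right)} = -10 + 2 \left(\left(k^{2} + 60 k\right) + k\right) = -10 + 2 \left(k^{2} + 61 k\right) = -10 + \left(2 k^{2} + 122 k\right) = -10 + 2 k^{2} + 122 k$)
$\frac{1}{99671 + L{\left(204 \right)}} = \frac{1}{99671 + \left(-10 + 2 \cdot 204^{2} + 122 \cdot 204\right)} = \frac{1}{99671 + \left(-10 + 2 \cdot 41616 + 24888\right)} = \frac{1}{99671 + \left(-10 + 83232 + 24888\right)} = \frac{1}{99671 + 108110} = \frac{1}{207781}$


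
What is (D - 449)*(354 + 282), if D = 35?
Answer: -263304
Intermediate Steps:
(D - 449)*(354 + 282) = (35 - 449)*(354 + 282) = -414*636 = -263304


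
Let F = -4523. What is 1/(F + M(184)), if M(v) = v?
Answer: -1/4339 ≈ -0.00023047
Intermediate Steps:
1/(F + M(184)) = 1/(-4523 + 184) = 1/(-4339) = -1/4339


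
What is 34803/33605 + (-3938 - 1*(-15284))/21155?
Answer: 223507959/142182755 ≈ 1.5720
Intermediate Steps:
34803/33605 + (-3938 - 1*(-15284))/21155 = 34803*(1/33605) + (-3938 + 15284)*(1/21155) = 34803/33605 + 11346*(1/21155) = 34803/33605 + 11346/21155 = 223507959/142182755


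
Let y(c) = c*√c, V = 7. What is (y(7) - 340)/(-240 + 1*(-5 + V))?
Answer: 10/7 - √7/34 ≈ 1.3508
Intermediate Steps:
y(c) = c^(3/2)
(y(7) - 340)/(-240 + 1*(-5 + V)) = (7^(3/2) - 340)/(-240 + 1*(-5 + 7)) = (7*√7 - 340)/(-240 + 1*2) = (-340 + 7*√7)/(-240 + 2) = (-340 + 7*√7)/(-238) = (-340 + 7*√7)*(-1/238) = 10/7 - √7/34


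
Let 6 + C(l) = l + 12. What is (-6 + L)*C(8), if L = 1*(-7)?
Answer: -182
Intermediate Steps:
C(l) = 6 + l (C(l) = -6 + (l + 12) = -6 + (12 + l) = 6 + l)
L = -7
(-6 + L)*C(8) = (-6 - 7)*(6 + 8) = -13*14 = -182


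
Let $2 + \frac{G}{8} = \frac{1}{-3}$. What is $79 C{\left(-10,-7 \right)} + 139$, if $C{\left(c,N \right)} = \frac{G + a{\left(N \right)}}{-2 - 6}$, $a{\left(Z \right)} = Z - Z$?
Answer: $\frac{970}{3} \approx 323.33$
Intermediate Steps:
$a{\left(Z \right)} = 0$
$G = - \frac{56}{3}$ ($G = -16 + \frac{8}{-3} = -16 + 8 \left(- \frac{1}{3}\right) = -16 - \frac{8}{3} = - \frac{56}{3} \approx -18.667$)
$C{\left(c,N \right)} = \frac{7}{3}$ ($C{\left(c,N \right)} = \frac{- \frac{56}{3} + 0}{-2 - 6} = - \frac{56}{3 \left(-8\right)} = \left(- \frac{56}{3}\right) \left(- \frac{1}{8}\right) = \frac{7}{3}$)
$79 C{\left(-10,-7 \right)} + 139 = 79 \cdot \frac{7}{3} + 139 = \frac{553}{3} + 139 = \frac{970}{3}$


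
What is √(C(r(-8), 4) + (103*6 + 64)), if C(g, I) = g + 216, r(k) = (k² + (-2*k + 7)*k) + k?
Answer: √770 ≈ 27.749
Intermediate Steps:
r(k) = k + k² + k*(7 - 2*k) (r(k) = (k² + (7 - 2*k)*k) + k = (k² + k*(7 - 2*k)) + k = k + k² + k*(7 - 2*k))
C(g, I) = 216 + g
√(C(r(-8), 4) + (103*6 + 64)) = √((216 - 8*(8 - 1*(-8))) + (103*6 + 64)) = √((216 - 8*(8 + 8)) + (618 + 64)) = √((216 - 8*16) + 682) = √((216 - 128) + 682) = √(88 + 682) = √770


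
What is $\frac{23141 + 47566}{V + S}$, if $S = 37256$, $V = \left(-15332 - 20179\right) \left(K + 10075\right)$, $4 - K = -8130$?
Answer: $- \frac{70707}{646582543} \approx -0.00010935$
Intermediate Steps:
$K = 8134$ ($K = 4 - -8130 = 4 + 8130 = 8134$)
$V = -646619799$ ($V = \left(-15332 - 20179\right) \left(8134 + 10075\right) = \left(-35511\right) 18209 = -646619799$)
$\frac{23141 + 47566}{V + S} = \frac{23141 + 47566}{-646619799 + 37256} = \frac{70707}{-646582543} = 70707 \left(- \frac{1}{646582543}\right) = - \frac{70707}{646582543}$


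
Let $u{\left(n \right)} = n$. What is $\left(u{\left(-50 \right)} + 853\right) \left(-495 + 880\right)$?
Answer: $309155$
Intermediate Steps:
$\left(u{\left(-50 \right)} + 853\right) \left(-495 + 880\right) = \left(-50 + 853\right) \left(-495 + 880\right) = 803 \cdot 385 = 309155$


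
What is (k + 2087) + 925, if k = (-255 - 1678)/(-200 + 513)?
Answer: 940823/313 ≈ 3005.8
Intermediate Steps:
k = -1933/313 ≈ -6.1757
(k + 2087) + 925 = (-1933/313 + 2087) + 925 = 651298/313 + 925 = 940823/313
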